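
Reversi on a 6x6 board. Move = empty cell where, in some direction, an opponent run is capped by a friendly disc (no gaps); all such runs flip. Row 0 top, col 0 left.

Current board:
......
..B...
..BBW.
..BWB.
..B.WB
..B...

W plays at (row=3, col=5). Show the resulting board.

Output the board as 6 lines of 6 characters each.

Answer: ......
..B...
..BBW.
..BWWW
..B.WB
..B...

Derivation:
Place W at (3,5); scan 8 dirs for brackets.
Dir NW: first cell 'W' (not opp) -> no flip
Dir N: first cell '.' (not opp) -> no flip
Dir NE: edge -> no flip
Dir W: opp run (3,4) capped by W -> flip
Dir E: edge -> no flip
Dir SW: first cell 'W' (not opp) -> no flip
Dir S: opp run (4,5), next='.' -> no flip
Dir SE: edge -> no flip
All flips: (3,4)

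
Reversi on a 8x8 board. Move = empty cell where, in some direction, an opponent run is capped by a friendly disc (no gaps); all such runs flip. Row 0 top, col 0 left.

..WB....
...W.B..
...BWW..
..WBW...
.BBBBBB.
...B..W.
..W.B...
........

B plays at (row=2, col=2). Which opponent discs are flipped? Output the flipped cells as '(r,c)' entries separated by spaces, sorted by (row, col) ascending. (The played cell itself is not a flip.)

Dir NW: first cell '.' (not opp) -> no flip
Dir N: first cell '.' (not opp) -> no flip
Dir NE: opp run (1,3), next='.' -> no flip
Dir W: first cell '.' (not opp) -> no flip
Dir E: first cell 'B' (not opp) -> no flip
Dir SW: first cell '.' (not opp) -> no flip
Dir S: opp run (3,2) capped by B -> flip
Dir SE: first cell 'B' (not opp) -> no flip

Answer: (3,2)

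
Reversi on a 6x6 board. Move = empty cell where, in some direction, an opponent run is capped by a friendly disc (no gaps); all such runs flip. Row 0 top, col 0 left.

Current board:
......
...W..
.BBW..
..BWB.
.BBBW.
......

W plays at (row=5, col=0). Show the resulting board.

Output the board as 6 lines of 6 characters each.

Answer: ......
...W..
.BBW..
..WWB.
.WBBW.
W.....

Derivation:
Place W at (5,0); scan 8 dirs for brackets.
Dir NW: edge -> no flip
Dir N: first cell '.' (not opp) -> no flip
Dir NE: opp run (4,1) (3,2) capped by W -> flip
Dir W: edge -> no flip
Dir E: first cell '.' (not opp) -> no flip
Dir SW: edge -> no flip
Dir S: edge -> no flip
Dir SE: edge -> no flip
All flips: (3,2) (4,1)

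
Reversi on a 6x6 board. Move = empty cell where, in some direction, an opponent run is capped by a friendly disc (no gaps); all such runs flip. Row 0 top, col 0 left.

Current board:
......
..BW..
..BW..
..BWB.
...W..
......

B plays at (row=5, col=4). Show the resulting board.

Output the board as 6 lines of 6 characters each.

Place B at (5,4); scan 8 dirs for brackets.
Dir NW: opp run (4,3) capped by B -> flip
Dir N: first cell '.' (not opp) -> no flip
Dir NE: first cell '.' (not opp) -> no flip
Dir W: first cell '.' (not opp) -> no flip
Dir E: first cell '.' (not opp) -> no flip
Dir SW: edge -> no flip
Dir S: edge -> no flip
Dir SE: edge -> no flip
All flips: (4,3)

Answer: ......
..BW..
..BW..
..BWB.
...B..
....B.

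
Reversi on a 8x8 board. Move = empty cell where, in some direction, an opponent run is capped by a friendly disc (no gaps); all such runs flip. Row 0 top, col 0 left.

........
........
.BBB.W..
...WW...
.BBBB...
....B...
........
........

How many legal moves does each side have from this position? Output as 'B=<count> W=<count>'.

-- B to move --
(1,4): no bracket -> illegal
(1,5): no bracket -> illegal
(1,6): flips 2 -> legal
(2,4): flips 2 -> legal
(2,6): no bracket -> illegal
(3,2): no bracket -> illegal
(3,5): no bracket -> illegal
(3,6): no bracket -> illegal
(4,5): flips 1 -> legal
B mobility = 3
-- W to move --
(1,0): no bracket -> illegal
(1,1): flips 1 -> legal
(1,2): flips 1 -> legal
(1,3): flips 1 -> legal
(1,4): no bracket -> illegal
(2,0): no bracket -> illegal
(2,4): no bracket -> illegal
(3,0): no bracket -> illegal
(3,1): no bracket -> illegal
(3,2): no bracket -> illegal
(3,5): no bracket -> illegal
(4,0): no bracket -> illegal
(4,5): no bracket -> illegal
(5,0): no bracket -> illegal
(5,1): flips 1 -> legal
(5,2): flips 1 -> legal
(5,3): flips 1 -> legal
(5,5): flips 1 -> legal
(6,3): no bracket -> illegal
(6,4): flips 2 -> legal
(6,5): no bracket -> illegal
W mobility = 8

Answer: B=3 W=8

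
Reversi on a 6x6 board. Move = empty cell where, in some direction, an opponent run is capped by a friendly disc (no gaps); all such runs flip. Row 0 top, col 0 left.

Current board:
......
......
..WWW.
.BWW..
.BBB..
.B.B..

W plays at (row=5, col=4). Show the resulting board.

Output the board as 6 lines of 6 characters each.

Place W at (5,4); scan 8 dirs for brackets.
Dir NW: opp run (4,3) capped by W -> flip
Dir N: first cell '.' (not opp) -> no flip
Dir NE: first cell '.' (not opp) -> no flip
Dir W: opp run (5,3), next='.' -> no flip
Dir E: first cell '.' (not opp) -> no flip
Dir SW: edge -> no flip
Dir S: edge -> no flip
Dir SE: edge -> no flip
All flips: (4,3)

Answer: ......
......
..WWW.
.BWW..
.BBW..
.B.BW.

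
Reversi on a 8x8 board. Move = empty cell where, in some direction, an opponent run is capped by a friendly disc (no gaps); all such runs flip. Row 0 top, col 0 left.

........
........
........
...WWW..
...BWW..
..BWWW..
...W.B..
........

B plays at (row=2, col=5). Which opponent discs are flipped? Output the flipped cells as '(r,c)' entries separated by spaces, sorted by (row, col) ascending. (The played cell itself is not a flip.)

Dir NW: first cell '.' (not opp) -> no flip
Dir N: first cell '.' (not opp) -> no flip
Dir NE: first cell '.' (not opp) -> no flip
Dir W: first cell '.' (not opp) -> no flip
Dir E: first cell '.' (not opp) -> no flip
Dir SW: opp run (3,4) capped by B -> flip
Dir S: opp run (3,5) (4,5) (5,5) capped by B -> flip
Dir SE: first cell '.' (not opp) -> no flip

Answer: (3,4) (3,5) (4,5) (5,5)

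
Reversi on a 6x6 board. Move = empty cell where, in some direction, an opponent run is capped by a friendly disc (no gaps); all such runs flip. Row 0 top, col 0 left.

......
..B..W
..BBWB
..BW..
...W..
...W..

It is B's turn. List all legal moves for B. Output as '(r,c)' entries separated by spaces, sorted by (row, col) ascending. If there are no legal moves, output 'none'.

Answer: (0,5) (3,4) (4,4) (5,4)

Derivation:
(0,4): no bracket -> illegal
(0,5): flips 1 -> legal
(1,3): no bracket -> illegal
(1,4): no bracket -> illegal
(3,4): flips 1 -> legal
(3,5): no bracket -> illegal
(4,2): no bracket -> illegal
(4,4): flips 1 -> legal
(5,2): no bracket -> illegal
(5,4): flips 1 -> legal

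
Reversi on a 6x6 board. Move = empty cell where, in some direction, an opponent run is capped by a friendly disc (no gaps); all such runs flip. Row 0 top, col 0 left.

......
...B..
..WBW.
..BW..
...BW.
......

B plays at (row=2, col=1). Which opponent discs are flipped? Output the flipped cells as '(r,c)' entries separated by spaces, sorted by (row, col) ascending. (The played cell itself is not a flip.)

Answer: (2,2)

Derivation:
Dir NW: first cell '.' (not opp) -> no flip
Dir N: first cell '.' (not opp) -> no flip
Dir NE: first cell '.' (not opp) -> no flip
Dir W: first cell '.' (not opp) -> no flip
Dir E: opp run (2,2) capped by B -> flip
Dir SW: first cell '.' (not opp) -> no flip
Dir S: first cell '.' (not opp) -> no flip
Dir SE: first cell 'B' (not opp) -> no flip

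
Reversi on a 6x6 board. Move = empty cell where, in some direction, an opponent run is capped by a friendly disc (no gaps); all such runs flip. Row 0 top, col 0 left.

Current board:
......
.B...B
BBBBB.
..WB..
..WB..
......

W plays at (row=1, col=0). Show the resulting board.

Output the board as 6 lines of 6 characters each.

Place W at (1,0); scan 8 dirs for brackets.
Dir NW: edge -> no flip
Dir N: first cell '.' (not opp) -> no flip
Dir NE: first cell '.' (not opp) -> no flip
Dir W: edge -> no flip
Dir E: opp run (1,1), next='.' -> no flip
Dir SW: edge -> no flip
Dir S: opp run (2,0), next='.' -> no flip
Dir SE: opp run (2,1) capped by W -> flip
All flips: (2,1)

Answer: ......
WB...B
BWBBB.
..WB..
..WB..
......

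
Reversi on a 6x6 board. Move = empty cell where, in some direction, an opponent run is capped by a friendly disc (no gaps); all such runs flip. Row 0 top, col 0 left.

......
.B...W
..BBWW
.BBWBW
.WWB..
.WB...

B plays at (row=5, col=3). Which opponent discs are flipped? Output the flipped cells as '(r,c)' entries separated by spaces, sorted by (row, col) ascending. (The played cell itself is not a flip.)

Answer: (4,2)

Derivation:
Dir NW: opp run (4,2) capped by B -> flip
Dir N: first cell 'B' (not opp) -> no flip
Dir NE: first cell '.' (not opp) -> no flip
Dir W: first cell 'B' (not opp) -> no flip
Dir E: first cell '.' (not opp) -> no flip
Dir SW: edge -> no flip
Dir S: edge -> no flip
Dir SE: edge -> no flip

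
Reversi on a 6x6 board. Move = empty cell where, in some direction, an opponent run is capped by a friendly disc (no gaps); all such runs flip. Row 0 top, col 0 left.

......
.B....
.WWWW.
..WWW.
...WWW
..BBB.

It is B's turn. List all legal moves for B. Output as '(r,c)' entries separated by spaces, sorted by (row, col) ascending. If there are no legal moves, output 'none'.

Answer: (1,0) (1,3) (1,4) (2,5) (3,1) (3,5) (5,5)

Derivation:
(1,0): flips 3 -> legal
(1,2): no bracket -> illegal
(1,3): flips 3 -> legal
(1,4): flips 3 -> legal
(1,5): no bracket -> illegal
(2,0): no bracket -> illegal
(2,5): flips 2 -> legal
(3,0): no bracket -> illegal
(3,1): flips 1 -> legal
(3,5): flips 1 -> legal
(4,1): no bracket -> illegal
(4,2): no bracket -> illegal
(5,5): flips 3 -> legal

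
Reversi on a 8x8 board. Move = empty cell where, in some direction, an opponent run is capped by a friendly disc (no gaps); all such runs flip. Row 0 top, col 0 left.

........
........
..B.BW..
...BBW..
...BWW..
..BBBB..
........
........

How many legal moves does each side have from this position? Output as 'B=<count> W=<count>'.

Answer: B=6 W=12

Derivation:
-- B to move --
(1,4): no bracket -> illegal
(1,5): flips 3 -> legal
(1,6): flips 1 -> legal
(2,6): flips 3 -> legal
(3,6): flips 2 -> legal
(4,6): flips 3 -> legal
(5,6): flips 1 -> legal
B mobility = 6
-- W to move --
(1,1): flips 2 -> legal
(1,2): no bracket -> illegal
(1,3): flips 1 -> legal
(1,4): flips 2 -> legal
(1,5): no bracket -> illegal
(2,1): no bracket -> illegal
(2,3): flips 2 -> legal
(3,1): no bracket -> illegal
(3,2): flips 2 -> legal
(4,1): no bracket -> illegal
(4,2): flips 1 -> legal
(4,6): no bracket -> illegal
(5,1): no bracket -> illegal
(5,6): no bracket -> illegal
(6,1): flips 3 -> legal
(6,2): flips 1 -> legal
(6,3): flips 1 -> legal
(6,4): flips 1 -> legal
(6,5): flips 1 -> legal
(6,6): flips 1 -> legal
W mobility = 12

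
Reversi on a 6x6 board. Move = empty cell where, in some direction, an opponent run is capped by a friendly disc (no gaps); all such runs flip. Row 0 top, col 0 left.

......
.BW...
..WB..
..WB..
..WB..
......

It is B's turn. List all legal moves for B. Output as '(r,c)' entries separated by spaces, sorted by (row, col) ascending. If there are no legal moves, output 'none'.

(0,1): flips 1 -> legal
(0,2): no bracket -> illegal
(0,3): no bracket -> illegal
(1,3): flips 1 -> legal
(2,1): flips 2 -> legal
(3,1): flips 1 -> legal
(4,1): flips 2 -> legal
(5,1): flips 1 -> legal
(5,2): no bracket -> illegal
(5,3): no bracket -> illegal

Answer: (0,1) (1,3) (2,1) (3,1) (4,1) (5,1)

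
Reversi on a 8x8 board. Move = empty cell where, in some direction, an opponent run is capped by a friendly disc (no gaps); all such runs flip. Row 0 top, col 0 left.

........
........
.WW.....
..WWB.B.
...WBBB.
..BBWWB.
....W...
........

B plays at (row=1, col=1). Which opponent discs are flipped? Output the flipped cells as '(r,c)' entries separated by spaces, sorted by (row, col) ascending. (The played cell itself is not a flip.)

Answer: (2,2) (3,3)

Derivation:
Dir NW: first cell '.' (not opp) -> no flip
Dir N: first cell '.' (not opp) -> no flip
Dir NE: first cell '.' (not opp) -> no flip
Dir W: first cell '.' (not opp) -> no flip
Dir E: first cell '.' (not opp) -> no flip
Dir SW: first cell '.' (not opp) -> no flip
Dir S: opp run (2,1), next='.' -> no flip
Dir SE: opp run (2,2) (3,3) capped by B -> flip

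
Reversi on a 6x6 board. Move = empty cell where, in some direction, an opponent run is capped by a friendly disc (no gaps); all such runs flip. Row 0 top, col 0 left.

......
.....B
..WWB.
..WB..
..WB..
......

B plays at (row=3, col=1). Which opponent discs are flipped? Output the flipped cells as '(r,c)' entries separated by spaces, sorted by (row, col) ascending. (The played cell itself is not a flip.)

Answer: (3,2)

Derivation:
Dir NW: first cell '.' (not opp) -> no flip
Dir N: first cell '.' (not opp) -> no flip
Dir NE: opp run (2,2), next='.' -> no flip
Dir W: first cell '.' (not opp) -> no flip
Dir E: opp run (3,2) capped by B -> flip
Dir SW: first cell '.' (not opp) -> no flip
Dir S: first cell '.' (not opp) -> no flip
Dir SE: opp run (4,2), next='.' -> no flip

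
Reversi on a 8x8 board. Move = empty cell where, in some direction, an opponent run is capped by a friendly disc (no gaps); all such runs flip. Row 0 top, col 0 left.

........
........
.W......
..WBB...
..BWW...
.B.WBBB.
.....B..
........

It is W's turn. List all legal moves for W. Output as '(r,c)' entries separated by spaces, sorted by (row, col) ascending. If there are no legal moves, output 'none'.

Answer: (2,2) (2,3) (2,4) (2,5) (3,1) (3,5) (4,1) (5,2) (5,7) (6,4) (6,6) (7,6)

Derivation:
(2,2): flips 1 -> legal
(2,3): flips 1 -> legal
(2,4): flips 1 -> legal
(2,5): flips 1 -> legal
(3,1): flips 1 -> legal
(3,5): flips 2 -> legal
(4,0): no bracket -> illegal
(4,1): flips 1 -> legal
(4,5): no bracket -> illegal
(4,6): no bracket -> illegal
(4,7): no bracket -> illegal
(5,0): no bracket -> illegal
(5,2): flips 1 -> legal
(5,7): flips 3 -> legal
(6,0): no bracket -> illegal
(6,1): no bracket -> illegal
(6,2): no bracket -> illegal
(6,3): no bracket -> illegal
(6,4): flips 1 -> legal
(6,6): flips 1 -> legal
(6,7): no bracket -> illegal
(7,4): no bracket -> illegal
(7,5): no bracket -> illegal
(7,6): flips 2 -> legal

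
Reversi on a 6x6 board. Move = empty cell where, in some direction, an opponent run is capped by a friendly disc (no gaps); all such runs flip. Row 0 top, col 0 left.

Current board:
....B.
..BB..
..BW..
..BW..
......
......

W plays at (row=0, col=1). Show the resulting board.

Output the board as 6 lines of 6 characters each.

Answer: .W..B.
..WB..
..BW..
..BW..
......
......

Derivation:
Place W at (0,1); scan 8 dirs for brackets.
Dir NW: edge -> no flip
Dir N: edge -> no flip
Dir NE: edge -> no flip
Dir W: first cell '.' (not opp) -> no flip
Dir E: first cell '.' (not opp) -> no flip
Dir SW: first cell '.' (not opp) -> no flip
Dir S: first cell '.' (not opp) -> no flip
Dir SE: opp run (1,2) capped by W -> flip
All flips: (1,2)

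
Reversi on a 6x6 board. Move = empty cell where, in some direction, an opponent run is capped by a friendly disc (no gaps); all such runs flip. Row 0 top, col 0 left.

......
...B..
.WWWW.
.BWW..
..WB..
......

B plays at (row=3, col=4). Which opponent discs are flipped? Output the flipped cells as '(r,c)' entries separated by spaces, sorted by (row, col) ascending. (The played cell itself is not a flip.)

Dir NW: opp run (2,3), next='.' -> no flip
Dir N: opp run (2,4), next='.' -> no flip
Dir NE: first cell '.' (not opp) -> no flip
Dir W: opp run (3,3) (3,2) capped by B -> flip
Dir E: first cell '.' (not opp) -> no flip
Dir SW: first cell 'B' (not opp) -> no flip
Dir S: first cell '.' (not opp) -> no flip
Dir SE: first cell '.' (not opp) -> no flip

Answer: (3,2) (3,3)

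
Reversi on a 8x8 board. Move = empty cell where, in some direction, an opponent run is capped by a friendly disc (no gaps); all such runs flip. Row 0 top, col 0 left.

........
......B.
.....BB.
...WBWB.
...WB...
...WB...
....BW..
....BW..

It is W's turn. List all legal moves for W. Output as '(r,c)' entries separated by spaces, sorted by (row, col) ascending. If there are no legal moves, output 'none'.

(0,5): no bracket -> illegal
(0,6): no bracket -> illegal
(0,7): flips 3 -> legal
(1,4): no bracket -> illegal
(1,5): flips 1 -> legal
(1,7): flips 1 -> legal
(2,3): no bracket -> illegal
(2,4): no bracket -> illegal
(2,7): no bracket -> illegal
(3,7): flips 1 -> legal
(4,5): flips 1 -> legal
(4,6): no bracket -> illegal
(4,7): no bracket -> illegal
(5,5): flips 2 -> legal
(6,3): flips 1 -> legal
(7,3): flips 1 -> legal

Answer: (0,7) (1,5) (1,7) (3,7) (4,5) (5,5) (6,3) (7,3)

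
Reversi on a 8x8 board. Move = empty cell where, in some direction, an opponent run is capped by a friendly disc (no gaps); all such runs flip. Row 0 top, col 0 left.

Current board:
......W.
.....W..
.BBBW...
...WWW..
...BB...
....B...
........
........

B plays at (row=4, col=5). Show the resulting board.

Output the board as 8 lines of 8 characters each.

Place B at (4,5); scan 8 dirs for brackets.
Dir NW: opp run (3,4) capped by B -> flip
Dir N: opp run (3,5), next='.' -> no flip
Dir NE: first cell '.' (not opp) -> no flip
Dir W: first cell 'B' (not opp) -> no flip
Dir E: first cell '.' (not opp) -> no flip
Dir SW: first cell 'B' (not opp) -> no flip
Dir S: first cell '.' (not opp) -> no flip
Dir SE: first cell '.' (not opp) -> no flip
All flips: (3,4)

Answer: ......W.
.....W..
.BBBW...
...WBW..
...BBB..
....B...
........
........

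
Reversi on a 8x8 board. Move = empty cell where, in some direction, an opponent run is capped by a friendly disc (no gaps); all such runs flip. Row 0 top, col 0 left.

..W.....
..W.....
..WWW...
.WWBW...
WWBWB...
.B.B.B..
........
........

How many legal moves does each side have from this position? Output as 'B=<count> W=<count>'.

Answer: B=8 W=9

Derivation:
-- B to move --
(0,1): no bracket -> illegal
(0,3): no bracket -> illegal
(1,1): flips 1 -> legal
(1,3): flips 1 -> legal
(1,4): flips 2 -> legal
(1,5): flips 1 -> legal
(2,0): flips 1 -> legal
(2,1): flips 2 -> legal
(2,5): no bracket -> illegal
(3,0): flips 2 -> legal
(3,5): flips 1 -> legal
(4,5): no bracket -> illegal
(5,0): no bracket -> illegal
(5,2): no bracket -> illegal
(5,4): no bracket -> illegal
B mobility = 8
-- W to move --
(3,5): no bracket -> illegal
(4,5): flips 1 -> legal
(4,6): no bracket -> illegal
(5,0): no bracket -> illegal
(5,2): flips 1 -> legal
(5,4): flips 1 -> legal
(5,6): no bracket -> illegal
(6,0): flips 3 -> legal
(6,1): flips 1 -> legal
(6,2): flips 1 -> legal
(6,3): flips 1 -> legal
(6,4): flips 2 -> legal
(6,5): no bracket -> illegal
(6,6): flips 3 -> legal
W mobility = 9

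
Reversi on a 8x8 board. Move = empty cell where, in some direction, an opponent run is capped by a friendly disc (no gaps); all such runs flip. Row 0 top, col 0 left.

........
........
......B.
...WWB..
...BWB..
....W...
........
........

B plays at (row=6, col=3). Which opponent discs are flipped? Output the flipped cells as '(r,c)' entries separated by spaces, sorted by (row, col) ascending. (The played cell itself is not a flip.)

Answer: (5,4)

Derivation:
Dir NW: first cell '.' (not opp) -> no flip
Dir N: first cell '.' (not opp) -> no flip
Dir NE: opp run (5,4) capped by B -> flip
Dir W: first cell '.' (not opp) -> no flip
Dir E: first cell '.' (not opp) -> no flip
Dir SW: first cell '.' (not opp) -> no flip
Dir S: first cell '.' (not opp) -> no flip
Dir SE: first cell '.' (not opp) -> no flip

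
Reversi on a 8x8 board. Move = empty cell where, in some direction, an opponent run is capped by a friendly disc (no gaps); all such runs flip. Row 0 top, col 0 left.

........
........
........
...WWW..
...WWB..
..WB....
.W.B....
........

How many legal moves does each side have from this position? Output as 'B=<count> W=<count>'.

Answer: B=6 W=7

Derivation:
-- B to move --
(2,2): no bracket -> illegal
(2,3): flips 3 -> legal
(2,4): no bracket -> illegal
(2,5): flips 1 -> legal
(2,6): flips 2 -> legal
(3,2): no bracket -> illegal
(3,6): no bracket -> illegal
(4,1): flips 1 -> legal
(4,2): flips 2 -> legal
(4,6): no bracket -> illegal
(5,0): no bracket -> illegal
(5,1): flips 1 -> legal
(5,4): no bracket -> illegal
(5,5): no bracket -> illegal
(6,0): no bracket -> illegal
(6,2): no bracket -> illegal
(7,0): no bracket -> illegal
(7,1): no bracket -> illegal
(7,2): no bracket -> illegal
B mobility = 6
-- W to move --
(3,6): no bracket -> illegal
(4,2): no bracket -> illegal
(4,6): flips 1 -> legal
(5,4): flips 1 -> legal
(5,5): flips 1 -> legal
(5,6): flips 1 -> legal
(6,2): flips 1 -> legal
(6,4): no bracket -> illegal
(7,2): no bracket -> illegal
(7,3): flips 2 -> legal
(7,4): flips 1 -> legal
W mobility = 7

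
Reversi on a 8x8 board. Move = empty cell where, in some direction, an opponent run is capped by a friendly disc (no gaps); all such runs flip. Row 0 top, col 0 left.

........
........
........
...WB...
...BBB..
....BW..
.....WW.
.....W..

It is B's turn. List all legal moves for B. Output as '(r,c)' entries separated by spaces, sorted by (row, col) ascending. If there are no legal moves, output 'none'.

(2,2): flips 1 -> legal
(2,3): flips 1 -> legal
(2,4): no bracket -> illegal
(3,2): flips 1 -> legal
(4,2): no bracket -> illegal
(4,6): no bracket -> illegal
(5,6): flips 1 -> legal
(5,7): no bracket -> illegal
(6,4): no bracket -> illegal
(6,7): no bracket -> illegal
(7,4): no bracket -> illegal
(7,6): flips 1 -> legal
(7,7): flips 2 -> legal

Answer: (2,2) (2,3) (3,2) (5,6) (7,6) (7,7)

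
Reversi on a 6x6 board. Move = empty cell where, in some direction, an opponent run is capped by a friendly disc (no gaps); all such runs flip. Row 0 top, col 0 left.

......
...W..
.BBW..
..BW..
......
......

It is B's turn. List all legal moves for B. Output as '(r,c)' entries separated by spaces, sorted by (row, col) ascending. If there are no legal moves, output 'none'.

Answer: (0,4) (1,4) (2,4) (3,4) (4,4)

Derivation:
(0,2): no bracket -> illegal
(0,3): no bracket -> illegal
(0,4): flips 1 -> legal
(1,2): no bracket -> illegal
(1,4): flips 1 -> legal
(2,4): flips 1 -> legal
(3,4): flips 1 -> legal
(4,2): no bracket -> illegal
(4,3): no bracket -> illegal
(4,4): flips 1 -> legal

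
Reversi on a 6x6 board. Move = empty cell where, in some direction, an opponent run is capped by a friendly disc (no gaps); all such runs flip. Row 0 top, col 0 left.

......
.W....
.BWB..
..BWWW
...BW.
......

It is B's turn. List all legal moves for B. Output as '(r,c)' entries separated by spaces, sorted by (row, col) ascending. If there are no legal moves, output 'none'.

Answer: (0,1) (1,2) (2,5) (4,5)

Derivation:
(0,0): no bracket -> illegal
(0,1): flips 1 -> legal
(0,2): no bracket -> illegal
(1,0): no bracket -> illegal
(1,2): flips 1 -> legal
(1,3): no bracket -> illegal
(2,0): no bracket -> illegal
(2,4): no bracket -> illegal
(2,5): flips 1 -> legal
(3,1): no bracket -> illegal
(4,2): no bracket -> illegal
(4,5): flips 2 -> legal
(5,3): no bracket -> illegal
(5,4): no bracket -> illegal
(5,5): no bracket -> illegal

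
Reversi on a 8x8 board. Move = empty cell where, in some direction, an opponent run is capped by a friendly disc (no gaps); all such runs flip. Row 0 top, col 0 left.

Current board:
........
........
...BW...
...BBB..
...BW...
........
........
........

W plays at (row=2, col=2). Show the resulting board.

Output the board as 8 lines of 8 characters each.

Answer: ........
........
..WWW...
...WBB..
...BW...
........
........
........

Derivation:
Place W at (2,2); scan 8 dirs for brackets.
Dir NW: first cell '.' (not opp) -> no flip
Dir N: first cell '.' (not opp) -> no flip
Dir NE: first cell '.' (not opp) -> no flip
Dir W: first cell '.' (not opp) -> no flip
Dir E: opp run (2,3) capped by W -> flip
Dir SW: first cell '.' (not opp) -> no flip
Dir S: first cell '.' (not opp) -> no flip
Dir SE: opp run (3,3) capped by W -> flip
All flips: (2,3) (3,3)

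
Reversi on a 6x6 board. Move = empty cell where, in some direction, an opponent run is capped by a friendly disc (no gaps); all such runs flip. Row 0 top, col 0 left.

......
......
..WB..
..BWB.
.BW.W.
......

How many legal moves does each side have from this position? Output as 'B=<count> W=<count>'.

-- B to move --
(1,1): no bracket -> illegal
(1,2): flips 1 -> legal
(1,3): no bracket -> illegal
(2,1): flips 1 -> legal
(2,4): no bracket -> illegal
(3,1): no bracket -> illegal
(3,5): no bracket -> illegal
(4,3): flips 2 -> legal
(4,5): no bracket -> illegal
(5,1): no bracket -> illegal
(5,2): flips 1 -> legal
(5,3): no bracket -> illegal
(5,4): flips 1 -> legal
(5,5): no bracket -> illegal
B mobility = 5
-- W to move --
(1,2): no bracket -> illegal
(1,3): flips 1 -> legal
(1,4): no bracket -> illegal
(2,1): no bracket -> illegal
(2,4): flips 2 -> legal
(2,5): no bracket -> illegal
(3,0): no bracket -> illegal
(3,1): flips 1 -> legal
(3,5): flips 1 -> legal
(4,0): flips 1 -> legal
(4,3): no bracket -> illegal
(4,5): no bracket -> illegal
(5,0): no bracket -> illegal
(5,1): no bracket -> illegal
(5,2): no bracket -> illegal
W mobility = 5

Answer: B=5 W=5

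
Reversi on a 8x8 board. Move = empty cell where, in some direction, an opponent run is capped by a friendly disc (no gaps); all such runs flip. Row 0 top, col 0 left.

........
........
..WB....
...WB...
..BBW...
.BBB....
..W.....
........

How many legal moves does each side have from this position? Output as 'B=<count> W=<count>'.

Answer: B=9 W=8

Derivation:
-- B to move --
(1,1): no bracket -> illegal
(1,2): no bracket -> illegal
(1,3): no bracket -> illegal
(2,1): flips 1 -> legal
(2,4): flips 1 -> legal
(3,1): no bracket -> illegal
(3,2): flips 1 -> legal
(3,5): flips 1 -> legal
(4,5): flips 1 -> legal
(5,4): flips 1 -> legal
(5,5): no bracket -> illegal
(6,1): no bracket -> illegal
(6,3): no bracket -> illegal
(7,1): flips 1 -> legal
(7,2): flips 1 -> legal
(7,3): flips 1 -> legal
B mobility = 9
-- W to move --
(1,2): no bracket -> illegal
(1,3): flips 1 -> legal
(1,4): no bracket -> illegal
(2,4): flips 2 -> legal
(2,5): no bracket -> illegal
(3,1): no bracket -> illegal
(3,2): flips 2 -> legal
(3,5): flips 1 -> legal
(4,0): flips 1 -> legal
(4,1): flips 2 -> legal
(4,5): no bracket -> illegal
(5,0): no bracket -> illegal
(5,4): no bracket -> illegal
(6,0): flips 2 -> legal
(6,1): no bracket -> illegal
(6,3): flips 2 -> legal
(6,4): no bracket -> illegal
W mobility = 8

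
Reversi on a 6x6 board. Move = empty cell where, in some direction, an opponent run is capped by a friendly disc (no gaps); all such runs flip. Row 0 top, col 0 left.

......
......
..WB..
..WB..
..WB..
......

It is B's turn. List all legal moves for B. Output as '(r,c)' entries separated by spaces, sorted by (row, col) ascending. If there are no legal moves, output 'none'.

Answer: (1,1) (2,1) (3,1) (4,1) (5,1)

Derivation:
(1,1): flips 1 -> legal
(1,2): no bracket -> illegal
(1,3): no bracket -> illegal
(2,1): flips 2 -> legal
(3,1): flips 1 -> legal
(4,1): flips 2 -> legal
(5,1): flips 1 -> legal
(5,2): no bracket -> illegal
(5,3): no bracket -> illegal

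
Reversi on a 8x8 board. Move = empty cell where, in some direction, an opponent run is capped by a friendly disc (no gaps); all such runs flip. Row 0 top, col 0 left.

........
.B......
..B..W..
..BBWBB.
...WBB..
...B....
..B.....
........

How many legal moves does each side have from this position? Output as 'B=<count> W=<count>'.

Answer: B=6 W=10

Derivation:
-- B to move --
(1,4): flips 1 -> legal
(1,5): flips 1 -> legal
(1,6): no bracket -> illegal
(2,3): flips 1 -> legal
(2,4): flips 1 -> legal
(2,6): no bracket -> illegal
(4,2): flips 1 -> legal
(5,2): no bracket -> illegal
(5,4): flips 1 -> legal
B mobility = 6
-- W to move --
(0,0): no bracket -> illegal
(0,1): no bracket -> illegal
(0,2): no bracket -> illegal
(1,0): no bracket -> illegal
(1,2): no bracket -> illegal
(1,3): no bracket -> illegal
(2,0): no bracket -> illegal
(2,1): flips 1 -> legal
(2,3): flips 1 -> legal
(2,4): no bracket -> illegal
(2,6): no bracket -> illegal
(2,7): no bracket -> illegal
(3,1): flips 2 -> legal
(3,7): flips 2 -> legal
(4,1): no bracket -> illegal
(4,2): no bracket -> illegal
(4,6): flips 2 -> legal
(4,7): flips 1 -> legal
(5,1): no bracket -> illegal
(5,2): no bracket -> illegal
(5,4): flips 1 -> legal
(5,5): flips 2 -> legal
(5,6): flips 1 -> legal
(6,1): no bracket -> illegal
(6,3): flips 1 -> legal
(6,4): no bracket -> illegal
(7,1): no bracket -> illegal
(7,2): no bracket -> illegal
(7,3): no bracket -> illegal
W mobility = 10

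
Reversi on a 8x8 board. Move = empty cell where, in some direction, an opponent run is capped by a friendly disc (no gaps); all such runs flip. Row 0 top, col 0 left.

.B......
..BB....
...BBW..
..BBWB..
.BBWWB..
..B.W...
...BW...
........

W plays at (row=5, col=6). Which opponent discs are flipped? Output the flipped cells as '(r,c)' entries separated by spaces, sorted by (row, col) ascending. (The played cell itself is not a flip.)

Answer: (4,5)

Derivation:
Dir NW: opp run (4,5) capped by W -> flip
Dir N: first cell '.' (not opp) -> no flip
Dir NE: first cell '.' (not opp) -> no flip
Dir W: first cell '.' (not opp) -> no flip
Dir E: first cell '.' (not opp) -> no flip
Dir SW: first cell '.' (not opp) -> no flip
Dir S: first cell '.' (not opp) -> no flip
Dir SE: first cell '.' (not opp) -> no flip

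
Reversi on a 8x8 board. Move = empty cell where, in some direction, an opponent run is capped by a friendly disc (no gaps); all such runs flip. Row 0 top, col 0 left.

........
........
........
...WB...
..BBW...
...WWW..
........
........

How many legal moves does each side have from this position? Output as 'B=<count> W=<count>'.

Answer: B=7 W=6

Derivation:
-- B to move --
(2,2): no bracket -> illegal
(2,3): flips 1 -> legal
(2,4): flips 1 -> legal
(3,2): flips 1 -> legal
(3,5): no bracket -> illegal
(4,5): flips 1 -> legal
(4,6): no bracket -> illegal
(5,2): no bracket -> illegal
(5,6): no bracket -> illegal
(6,2): no bracket -> illegal
(6,3): flips 1 -> legal
(6,4): flips 3 -> legal
(6,5): flips 1 -> legal
(6,6): no bracket -> illegal
B mobility = 7
-- W to move --
(2,3): no bracket -> illegal
(2,4): flips 1 -> legal
(2,5): no bracket -> illegal
(3,1): flips 1 -> legal
(3,2): flips 1 -> legal
(3,5): flips 1 -> legal
(4,1): flips 2 -> legal
(4,5): no bracket -> illegal
(5,1): flips 1 -> legal
(5,2): no bracket -> illegal
W mobility = 6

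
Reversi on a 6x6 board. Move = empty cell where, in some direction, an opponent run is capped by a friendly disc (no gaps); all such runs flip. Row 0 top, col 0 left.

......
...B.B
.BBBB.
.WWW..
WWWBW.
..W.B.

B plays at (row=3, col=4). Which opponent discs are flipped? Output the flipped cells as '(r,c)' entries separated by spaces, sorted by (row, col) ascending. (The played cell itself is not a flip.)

Answer: (4,4)

Derivation:
Dir NW: first cell 'B' (not opp) -> no flip
Dir N: first cell 'B' (not opp) -> no flip
Dir NE: first cell '.' (not opp) -> no flip
Dir W: opp run (3,3) (3,2) (3,1), next='.' -> no flip
Dir E: first cell '.' (not opp) -> no flip
Dir SW: first cell 'B' (not opp) -> no flip
Dir S: opp run (4,4) capped by B -> flip
Dir SE: first cell '.' (not opp) -> no flip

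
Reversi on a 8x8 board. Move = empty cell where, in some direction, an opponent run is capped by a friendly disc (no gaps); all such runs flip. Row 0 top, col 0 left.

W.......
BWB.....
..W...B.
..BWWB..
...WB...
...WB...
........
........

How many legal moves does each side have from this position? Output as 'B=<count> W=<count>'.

Answer: B=4 W=12

Derivation:
-- B to move --
(0,1): no bracket -> illegal
(0,2): no bracket -> illegal
(1,3): no bracket -> illegal
(2,0): no bracket -> illegal
(2,1): no bracket -> illegal
(2,3): no bracket -> illegal
(2,4): flips 1 -> legal
(2,5): no bracket -> illegal
(3,1): no bracket -> illegal
(4,2): flips 1 -> legal
(4,5): no bracket -> illegal
(5,2): flips 1 -> legal
(6,2): flips 1 -> legal
(6,3): no bracket -> illegal
(6,4): no bracket -> illegal
B mobility = 4
-- W to move --
(0,1): no bracket -> illegal
(0,2): flips 1 -> legal
(0,3): no bracket -> illegal
(1,3): flips 1 -> legal
(1,5): no bracket -> illegal
(1,6): no bracket -> illegal
(1,7): flips 3 -> legal
(2,0): flips 1 -> legal
(2,1): flips 1 -> legal
(2,3): no bracket -> illegal
(2,4): no bracket -> illegal
(2,5): no bracket -> illegal
(2,7): no bracket -> illegal
(3,1): flips 1 -> legal
(3,6): flips 1 -> legal
(3,7): no bracket -> illegal
(4,1): no bracket -> illegal
(4,2): flips 1 -> legal
(4,5): flips 1 -> legal
(4,6): no bracket -> illegal
(5,5): flips 2 -> legal
(6,3): no bracket -> illegal
(6,4): flips 2 -> legal
(6,5): flips 1 -> legal
W mobility = 12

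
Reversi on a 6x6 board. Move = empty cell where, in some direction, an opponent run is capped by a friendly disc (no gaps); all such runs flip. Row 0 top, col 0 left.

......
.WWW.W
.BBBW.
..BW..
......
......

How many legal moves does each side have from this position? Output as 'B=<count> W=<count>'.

-- B to move --
(0,0): flips 1 -> legal
(0,1): flips 2 -> legal
(0,2): flips 1 -> legal
(0,3): flips 2 -> legal
(0,4): flips 1 -> legal
(0,5): no bracket -> illegal
(1,0): no bracket -> illegal
(1,4): no bracket -> illegal
(2,0): no bracket -> illegal
(2,5): flips 1 -> legal
(3,4): flips 1 -> legal
(3,5): no bracket -> illegal
(4,2): no bracket -> illegal
(4,3): flips 1 -> legal
(4,4): flips 1 -> legal
B mobility = 9
-- W to move --
(1,0): no bracket -> illegal
(1,4): no bracket -> illegal
(2,0): flips 3 -> legal
(3,0): flips 1 -> legal
(3,1): flips 3 -> legal
(3,4): flips 1 -> legal
(4,1): no bracket -> illegal
(4,2): flips 2 -> legal
(4,3): no bracket -> illegal
W mobility = 5

Answer: B=9 W=5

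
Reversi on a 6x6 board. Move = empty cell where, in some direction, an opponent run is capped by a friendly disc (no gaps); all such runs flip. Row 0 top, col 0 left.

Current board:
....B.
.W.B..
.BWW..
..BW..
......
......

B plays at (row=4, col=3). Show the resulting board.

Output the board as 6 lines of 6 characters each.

Place B at (4,3); scan 8 dirs for brackets.
Dir NW: first cell 'B' (not opp) -> no flip
Dir N: opp run (3,3) (2,3) capped by B -> flip
Dir NE: first cell '.' (not opp) -> no flip
Dir W: first cell '.' (not opp) -> no flip
Dir E: first cell '.' (not opp) -> no flip
Dir SW: first cell '.' (not opp) -> no flip
Dir S: first cell '.' (not opp) -> no flip
Dir SE: first cell '.' (not opp) -> no flip
All flips: (2,3) (3,3)

Answer: ....B.
.W.B..
.BWB..
..BB..
...B..
......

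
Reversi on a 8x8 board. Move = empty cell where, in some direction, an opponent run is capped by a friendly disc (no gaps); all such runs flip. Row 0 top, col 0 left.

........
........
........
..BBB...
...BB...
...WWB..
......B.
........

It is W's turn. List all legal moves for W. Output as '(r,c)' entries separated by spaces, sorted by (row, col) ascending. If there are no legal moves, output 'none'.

(2,1): flips 2 -> legal
(2,2): no bracket -> illegal
(2,3): flips 2 -> legal
(2,4): flips 2 -> legal
(2,5): no bracket -> illegal
(3,1): no bracket -> illegal
(3,5): flips 1 -> legal
(4,1): no bracket -> illegal
(4,2): no bracket -> illegal
(4,5): no bracket -> illegal
(4,6): no bracket -> illegal
(5,2): no bracket -> illegal
(5,6): flips 1 -> legal
(5,7): no bracket -> illegal
(6,4): no bracket -> illegal
(6,5): no bracket -> illegal
(6,7): no bracket -> illegal
(7,5): no bracket -> illegal
(7,6): no bracket -> illegal
(7,7): no bracket -> illegal

Answer: (2,1) (2,3) (2,4) (3,5) (5,6)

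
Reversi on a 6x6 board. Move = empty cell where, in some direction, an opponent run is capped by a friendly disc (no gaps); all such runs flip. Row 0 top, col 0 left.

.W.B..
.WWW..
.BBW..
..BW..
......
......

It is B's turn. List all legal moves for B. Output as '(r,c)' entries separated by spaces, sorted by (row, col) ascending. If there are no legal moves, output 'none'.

(0,0): flips 1 -> legal
(0,2): flips 1 -> legal
(0,4): flips 1 -> legal
(1,0): no bracket -> illegal
(1,4): flips 1 -> legal
(2,0): no bracket -> illegal
(2,4): flips 1 -> legal
(3,4): flips 1 -> legal
(4,2): no bracket -> illegal
(4,3): flips 3 -> legal
(4,4): flips 1 -> legal

Answer: (0,0) (0,2) (0,4) (1,4) (2,4) (3,4) (4,3) (4,4)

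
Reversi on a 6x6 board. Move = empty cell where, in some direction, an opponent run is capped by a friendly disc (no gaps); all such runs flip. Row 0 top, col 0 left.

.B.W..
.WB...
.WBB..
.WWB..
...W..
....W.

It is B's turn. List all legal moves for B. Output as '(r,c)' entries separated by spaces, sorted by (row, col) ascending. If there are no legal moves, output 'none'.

Answer: (0,0) (1,0) (2,0) (3,0) (4,0) (4,1) (4,2) (5,3)

Derivation:
(0,0): flips 1 -> legal
(0,2): no bracket -> illegal
(0,4): no bracket -> illegal
(1,0): flips 1 -> legal
(1,3): no bracket -> illegal
(1,4): no bracket -> illegal
(2,0): flips 1 -> legal
(3,0): flips 3 -> legal
(3,4): no bracket -> illegal
(4,0): flips 1 -> legal
(4,1): flips 4 -> legal
(4,2): flips 1 -> legal
(4,4): no bracket -> illegal
(4,5): no bracket -> illegal
(5,2): no bracket -> illegal
(5,3): flips 1 -> legal
(5,5): no bracket -> illegal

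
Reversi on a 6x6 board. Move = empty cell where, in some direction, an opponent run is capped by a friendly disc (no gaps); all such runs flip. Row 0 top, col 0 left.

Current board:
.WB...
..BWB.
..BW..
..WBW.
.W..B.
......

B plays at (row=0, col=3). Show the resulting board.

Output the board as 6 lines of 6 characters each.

Place B at (0,3); scan 8 dirs for brackets.
Dir NW: edge -> no flip
Dir N: edge -> no flip
Dir NE: edge -> no flip
Dir W: first cell 'B' (not opp) -> no flip
Dir E: first cell '.' (not opp) -> no flip
Dir SW: first cell 'B' (not opp) -> no flip
Dir S: opp run (1,3) (2,3) capped by B -> flip
Dir SE: first cell 'B' (not opp) -> no flip
All flips: (1,3) (2,3)

Answer: .WBB..
..BBB.
..BB..
..WBW.
.W..B.
......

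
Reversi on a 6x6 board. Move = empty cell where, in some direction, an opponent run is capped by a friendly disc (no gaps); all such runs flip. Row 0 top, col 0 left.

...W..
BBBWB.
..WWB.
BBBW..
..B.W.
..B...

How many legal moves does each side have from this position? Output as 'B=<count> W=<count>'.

-- B to move --
(0,2): flips 1 -> legal
(0,4): flips 2 -> legal
(2,1): flips 2 -> legal
(3,4): flips 2 -> legal
(3,5): no bracket -> illegal
(4,3): no bracket -> illegal
(4,5): no bracket -> illegal
(5,3): no bracket -> illegal
(5,4): no bracket -> illegal
(5,5): flips 3 -> legal
B mobility = 5
-- W to move --
(0,0): flips 1 -> legal
(0,1): flips 1 -> legal
(0,2): flips 1 -> legal
(0,4): no bracket -> illegal
(0,5): flips 1 -> legal
(1,5): flips 2 -> legal
(2,0): no bracket -> illegal
(2,1): flips 1 -> legal
(2,5): flips 2 -> legal
(3,4): no bracket -> illegal
(3,5): flips 1 -> legal
(4,0): flips 1 -> legal
(4,1): flips 1 -> legal
(4,3): no bracket -> illegal
(5,1): flips 1 -> legal
(5,3): no bracket -> illegal
W mobility = 11

Answer: B=5 W=11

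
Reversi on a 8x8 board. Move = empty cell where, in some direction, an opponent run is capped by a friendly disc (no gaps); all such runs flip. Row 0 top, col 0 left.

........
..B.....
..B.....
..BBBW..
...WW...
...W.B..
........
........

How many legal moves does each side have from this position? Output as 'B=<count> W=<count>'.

Answer: B=4 W=7

Derivation:
-- B to move --
(2,4): no bracket -> illegal
(2,5): no bracket -> illegal
(2,6): no bracket -> illegal
(3,6): flips 1 -> legal
(4,2): no bracket -> illegal
(4,5): no bracket -> illegal
(4,6): no bracket -> illegal
(5,2): flips 1 -> legal
(5,4): flips 2 -> legal
(6,2): no bracket -> illegal
(6,3): flips 2 -> legal
(6,4): no bracket -> illegal
B mobility = 4
-- W to move --
(0,1): no bracket -> illegal
(0,2): no bracket -> illegal
(0,3): no bracket -> illegal
(1,1): flips 2 -> legal
(1,3): no bracket -> illegal
(2,1): flips 1 -> legal
(2,3): flips 1 -> legal
(2,4): flips 1 -> legal
(2,5): flips 1 -> legal
(3,1): flips 3 -> legal
(4,1): no bracket -> illegal
(4,2): no bracket -> illegal
(4,5): no bracket -> illegal
(4,6): no bracket -> illegal
(5,4): no bracket -> illegal
(5,6): no bracket -> illegal
(6,4): no bracket -> illegal
(6,5): no bracket -> illegal
(6,6): flips 1 -> legal
W mobility = 7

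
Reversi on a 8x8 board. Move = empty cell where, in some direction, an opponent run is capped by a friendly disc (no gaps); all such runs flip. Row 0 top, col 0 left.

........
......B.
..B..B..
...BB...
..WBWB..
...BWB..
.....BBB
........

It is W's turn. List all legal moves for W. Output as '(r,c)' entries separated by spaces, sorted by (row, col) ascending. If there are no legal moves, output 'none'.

Answer: (1,1) (2,4) (3,2) (3,6) (4,6) (5,2) (5,6) (6,2) (6,4) (7,6) (7,7)

Derivation:
(0,5): no bracket -> illegal
(0,6): no bracket -> illegal
(0,7): no bracket -> illegal
(1,1): flips 2 -> legal
(1,2): no bracket -> illegal
(1,3): no bracket -> illegal
(1,4): no bracket -> illegal
(1,5): no bracket -> illegal
(1,7): no bracket -> illegal
(2,1): no bracket -> illegal
(2,3): no bracket -> illegal
(2,4): flips 2 -> legal
(2,6): no bracket -> illegal
(2,7): no bracket -> illegal
(3,1): no bracket -> illegal
(3,2): flips 1 -> legal
(3,5): no bracket -> illegal
(3,6): flips 1 -> legal
(4,6): flips 1 -> legal
(5,2): flips 1 -> legal
(5,6): flips 1 -> legal
(5,7): no bracket -> illegal
(6,2): flips 1 -> legal
(6,3): no bracket -> illegal
(6,4): flips 1 -> legal
(7,4): no bracket -> illegal
(7,5): no bracket -> illegal
(7,6): flips 1 -> legal
(7,7): flips 2 -> legal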